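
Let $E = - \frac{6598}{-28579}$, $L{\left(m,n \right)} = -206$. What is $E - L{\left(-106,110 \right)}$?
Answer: $\frac{5893872}{28579} \approx 206.23$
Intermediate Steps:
$E = \frac{6598}{28579}$ ($E = \left(-6598\right) \left(- \frac{1}{28579}\right) = \frac{6598}{28579} \approx 0.23087$)
$E - L{\left(-106,110 \right)} = \frac{6598}{28579} - -206 = \frac{6598}{28579} + 206 = \frac{5893872}{28579}$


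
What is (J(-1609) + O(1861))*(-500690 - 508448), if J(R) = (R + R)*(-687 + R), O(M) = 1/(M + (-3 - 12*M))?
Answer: -76327526203556199/10237 ≈ -7.4560e+12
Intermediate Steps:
O(M) = 1/(-3 - 11*M)
J(R) = 2*R*(-687 + R) (J(R) = (2*R)*(-687 + R) = 2*R*(-687 + R))
(J(-1609) + O(1861))*(-500690 - 508448) = (2*(-1609)*(-687 - 1609) - 1/(3 + 11*1861))*(-500690 - 508448) = (2*(-1609)*(-2296) - 1/(3 + 20471))*(-1009138) = (7388528 - 1/20474)*(-1009138) = (151272722271/20474)*(-1009138) = -76327526203556199/10237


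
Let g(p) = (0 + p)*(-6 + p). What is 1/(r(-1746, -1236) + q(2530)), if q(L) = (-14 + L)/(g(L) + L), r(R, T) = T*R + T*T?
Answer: 3194125/11772752608258 ≈ 2.7132e-7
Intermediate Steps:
r(R, T) = T**2 + R*T (r(R, T) = R*T + T**2 = T**2 + R*T)
g(p) = p*(-6 + p)
q(L) = (-14 + L)/(L + L*(-6 + L)) (q(L) = (-14 + L)/(L*(-6 + L) + L) = (-14 + L)/(L + L*(-6 + L)))
1/(r(-1746, -1236) + q(2530)) = 1/(-1236*(-1746 - 1236) + (-14 + 2530)/(2530*(-5 + 2530))) = 1/(-1236*(-2982) + (1/2530)*2516/2525) = 1/(3685752 + (1/2530)*(1/2525)*2516) = 1/(3685752 + 1258/3194125) = 1/(11772752608258/3194125) = 3194125/11772752608258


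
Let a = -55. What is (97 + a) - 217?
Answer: -175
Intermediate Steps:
(97 + a) - 217 = (97 - 55) - 217 = 42 - 217 = -175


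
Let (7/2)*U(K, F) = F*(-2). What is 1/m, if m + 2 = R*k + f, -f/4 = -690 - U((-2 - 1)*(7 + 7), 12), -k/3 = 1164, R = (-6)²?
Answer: -7/860870 ≈ -8.1313e-6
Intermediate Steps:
R = 36
k = -3492 (k = -3*1164 = -3492)
U(K, F) = -4*F/7 (U(K, F) = 2*(F*(-2))/7 = 2*(-2*F)/7 = -4*F/7)
f = 19128/7 (f = -4*(-690 - (-4)*12/7) = -4*(-690 - 1*(-48/7)) = -4*(-690 + 48/7) = -4*(-4782/7) = 19128/7 ≈ 2732.6)
m = -860870/7 (m = -2 + (36*(-3492) + 19128/7) = -2 + (-125712 + 19128/7) = -2 - 860856/7 = -860870/7 ≈ -1.2298e+5)
1/m = 1/(-860870/7) = -7/860870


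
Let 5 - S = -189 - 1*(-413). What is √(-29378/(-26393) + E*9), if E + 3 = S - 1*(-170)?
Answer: I*√325228956578/26393 ≈ 21.608*I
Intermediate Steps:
S = -219 (S = 5 - (-189 - 1*(-413)) = 5 - (-189 + 413) = 5 - 1*224 = 5 - 224 = -219)
E = -52 (E = -3 + (-219 - 1*(-170)) = -3 + (-219 + 170) = -3 - 49 = -52)
√(-29378/(-26393) + E*9) = √(-29378/(-26393) - 52*9) = √(-29378*(-1/26393) - 468) = √(29378/26393 - 468) = √(-12322546/26393) = I*√325228956578/26393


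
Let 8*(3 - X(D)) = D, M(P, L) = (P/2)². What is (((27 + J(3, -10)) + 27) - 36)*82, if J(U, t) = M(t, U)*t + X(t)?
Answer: -37351/2 ≈ -18676.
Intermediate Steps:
M(P, L) = P²/4 (M(P, L) = (P*(½))² = (P/2)² = P²/4)
X(D) = 3 - D/8
J(U, t) = 3 - t/8 + t³/4 (J(U, t) = (t²/4)*t + (3 - t/8) = t³/4 + (3 - t/8) = 3 - t/8 + t³/4)
(((27 + J(3, -10)) + 27) - 36)*82 = (((27 + (3 - ⅛*(-10) + (¼)*(-10)³)) + 27) - 36)*82 = (((27 + (3 + 5/4 + (¼)*(-1000))) + 27) - 36)*82 = (((27 + (3 + 5/4 - 250)) + 27) - 36)*82 = (((27 - 983/4) + 27) - 36)*82 = ((-875/4 + 27) - 36)*82 = (-767/4 - 36)*82 = -911/4*82 = -37351/2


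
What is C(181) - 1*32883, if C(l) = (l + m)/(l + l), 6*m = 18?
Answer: -5951731/181 ≈ -32883.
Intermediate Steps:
m = 3 (m = (⅙)*18 = 3)
C(l) = (3 + l)/(2*l) (C(l) = (l + 3)/(l + l) = (3 + l)/((2*l)) = (3 + l)*(1/(2*l)) = (3 + l)/(2*l))
C(181) - 1*32883 = (½)*(3 + 181)/181 - 1*32883 = (½)*(1/181)*184 - 32883 = 92/181 - 32883 = -5951731/181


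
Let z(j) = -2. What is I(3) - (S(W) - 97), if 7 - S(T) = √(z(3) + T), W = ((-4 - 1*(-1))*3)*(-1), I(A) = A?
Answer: 93 + √7 ≈ 95.646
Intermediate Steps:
W = 9 (W = ((-4 + 1)*3)*(-1) = -3*3*(-1) = -9*(-1) = 9)
S(T) = 7 - √(-2 + T)
I(3) - (S(W) - 97) = 3 - ((7 - √(-2 + 9)) - 97) = 3 - ((7 - √7) - 97) = 3 - (-90 - √7) = 3 + (90 + √7) = 93 + √7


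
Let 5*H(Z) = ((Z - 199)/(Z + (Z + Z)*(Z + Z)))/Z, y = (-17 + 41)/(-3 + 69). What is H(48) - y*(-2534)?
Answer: 22535975299/24456960 ≈ 921.45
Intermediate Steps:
y = 4/11 (y = 24/66 = 24*(1/66) = 4/11 ≈ 0.36364)
H(Z) = (-199 + Z)/(5*Z*(Z + 4*Z**2)) (H(Z) = (((Z - 199)/(Z + (Z + Z)*(Z + Z)))/Z)/5 = (((-199 + Z)/(Z + (2*Z)*(2*Z)))/Z)/5 = (((-199 + Z)/(Z + 4*Z**2))/Z)/5 = ((-199 + Z)/(Z*(Z + 4*Z**2)))/5 = (-199 + Z)/(5*Z*(Z + 4*Z**2)))
H(48) - y*(-2534) = (1/5)*(-199 + 48)/(48**2*(1 + 4*48)) - 4*(-2534)/11 = (1/5)*(1/2304)*(-151)/(1 + 192) - 1*(-10136/11) = (1/5)*(1/2304)*(-151)/193 + 10136/11 = (1/5)*(1/2304)*(1/193)*(-151) + 10136/11 = -151/2223360 + 10136/11 = 22535975299/24456960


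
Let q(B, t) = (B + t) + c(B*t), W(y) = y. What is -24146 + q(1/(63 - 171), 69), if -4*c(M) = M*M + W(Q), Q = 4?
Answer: -124820929/5184 ≈ -24078.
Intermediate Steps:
c(M) = -1 - M**2/4 (c(M) = -(M*M + 4)/4 = -(M**2 + 4)/4 = -(4 + M**2)/4 = -1 - M**2/4)
q(B, t) = -1 + B + t - B**2*t**2/4 (q(B, t) = (B + t) + (-1 - B**2*t**2/4) = -1 + B + t - B**2*t**2/4)
-24146 + q(1/(63 - 171), 69) = -24146 + (-1 + 1/(63 - 171) + 69 - 1/4*(1/(63 - 171))**2*69**2) = -24146 + (-1 + 1/(-108) + 69 - 1/4*(1/(-108))**2*4761) = -24146 + (-1 - 1/108 + 69 - 1/4*(-1/108)**2*4761) = -24146 + (-1 - 1/108 + 69 - 1/4*1/11664*4761) = -24146 + (-1 - 1/108 + 69 - 529/5184) = -24146 + 351935/5184 = -124820929/5184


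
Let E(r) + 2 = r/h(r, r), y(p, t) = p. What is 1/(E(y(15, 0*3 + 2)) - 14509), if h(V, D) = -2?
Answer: -2/29037 ≈ -6.8878e-5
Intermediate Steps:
E(r) = -2 - r/2 (E(r) = -2 + r/(-2) = -2 + r*(-½) = -2 - r/2)
1/(E(y(15, 0*3 + 2)) - 14509) = 1/((-2 - ½*15) - 14509) = 1/((-2 - 15/2) - 14509) = 1/(-19/2 - 14509) = 1/(-29037/2) = -2/29037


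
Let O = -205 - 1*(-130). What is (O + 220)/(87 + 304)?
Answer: 145/391 ≈ 0.37084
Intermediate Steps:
O = -75 (O = -205 + 130 = -75)
(O + 220)/(87 + 304) = (-75 + 220)/(87 + 304) = 145/391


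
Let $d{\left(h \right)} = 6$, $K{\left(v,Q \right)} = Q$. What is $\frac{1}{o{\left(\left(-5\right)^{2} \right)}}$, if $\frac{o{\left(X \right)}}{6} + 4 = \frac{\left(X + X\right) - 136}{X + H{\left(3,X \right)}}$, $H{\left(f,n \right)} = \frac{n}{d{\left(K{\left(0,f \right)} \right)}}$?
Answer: $- \frac{175}{7296} \approx -0.023986$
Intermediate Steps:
$H{\left(f,n \right)} = \frac{n}{6}$
$o{\left(X \right)} = -24 + \frac{36 \left(-136 + 2 X\right)}{7 X}$ ($o{\left(X \right)} = -24 + 6 \frac{\left(X + X\right) - 136}{X + \frac{X}{6}} = -24 + 6 \frac{2 X - 136}{\frac{7}{6} X} = -24 + 6 \left(-136 + 2 X\right) \frac{6}{7 X} = -24 + 6 \frac{6 \left(-136 + 2 X\right)}{7 X} = -24 + \frac{36 \left(-136 + 2 X\right)}{7 X}$)
$\frac{1}{o{\left(\left(-5\right)^{2} \right)}} = \frac{1}{\frac{96}{7} \frac{1}{\left(-5\right)^{2}} \left(-51 - \left(-5\right)^{2}\right)} = \frac{1}{\frac{96}{7} \cdot \frac{1}{25} \left(-51 - 25\right)} = \frac{1}{\frac{96}{7} \cdot \frac{1}{25} \left(-76\right)} = \frac{1}{- \frac{7296}{175}} = - \frac{175}{7296}$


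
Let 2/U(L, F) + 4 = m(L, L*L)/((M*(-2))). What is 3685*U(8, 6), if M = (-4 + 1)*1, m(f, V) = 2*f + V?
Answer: 11055/14 ≈ 789.64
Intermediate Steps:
m(f, V) = V + 2*f
M = -3 (M = -3*1 = -3)
U(L, F) = 2/(-4 + L/3 + L²/6) (U(L, F) = 2/(-4 + (L*L + 2*L)/((-3*(-2)))) = 2/(-4 + (L² + 2*L)/6) = 2/(-4 + (L² + 2*L)*(⅙)) = 2/(-4 + (L/3 + L²/6)) = 2/(-4 + L/3 + L²/6))
3685*U(8, 6) = 3685*(12/(-24 + 8² + 2*8)) = 3685*(12/(-24 + 64 + 16)) = 3685*(12/56) = 3685*(12*(1/56)) = 3685*(3/14) = 11055/14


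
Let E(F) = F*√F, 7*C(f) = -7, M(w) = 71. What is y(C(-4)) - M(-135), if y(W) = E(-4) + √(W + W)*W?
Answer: -71 - 8*I - I*√2 ≈ -71.0 - 9.4142*I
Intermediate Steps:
C(f) = -1 (C(f) = (⅐)*(-7) = -1)
E(F) = F^(3/2)
y(W) = -8*I + √2*W^(3/2) (y(W) = (-4)^(3/2) + √(W + W)*W = -8*I + √(2*W)*W = -8*I + (√2*√W)*W = -8*I + √2*W^(3/2))
y(C(-4)) - M(-135) = (-8*I + √2*(-1)^(3/2)) - 1*71 = (-8*I + √2*(-I)) - 71 = (-8*I - I*√2) - 71 = -71 - 8*I - I*√2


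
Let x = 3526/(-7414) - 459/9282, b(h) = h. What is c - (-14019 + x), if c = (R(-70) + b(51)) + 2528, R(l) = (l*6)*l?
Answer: 31034008881/674674 ≈ 45999.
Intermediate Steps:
R(l) = 6*l**2 (R(l) = (6*l)*l = 6*l**2)
c = 31979 (c = (6*(-70)**2 + 51) + 2528 = (6*4900 + 51) + 2528 = (29400 + 51) + 2528 = 29451 + 2528 = 31979)
x = -354229/674674 (x = 3526*(-1/7414) - 459*1/9282 = -1763/3707 - 9/182 = -354229/674674 ≈ -0.52504)
c - (-14019 + x) = 31979 - (-14019 - 354229/674674) = 31979 - 1*(-9458609035/674674) = 31979 + 9458609035/674674 = 31034008881/674674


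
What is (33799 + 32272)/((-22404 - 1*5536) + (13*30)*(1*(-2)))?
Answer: -66071/28720 ≈ -2.3005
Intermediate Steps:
(33799 + 32272)/((-22404 - 1*5536) + (13*30)*(1*(-2))) = 66071/((-22404 - 5536) + 390*(-2)) = 66071/(-27940 - 780) = 66071/(-28720) = 66071*(-1/28720) = -66071/28720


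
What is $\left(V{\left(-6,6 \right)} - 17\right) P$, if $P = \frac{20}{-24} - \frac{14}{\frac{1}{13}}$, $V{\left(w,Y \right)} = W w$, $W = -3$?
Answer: $- \frac{1097}{6} \approx -182.83$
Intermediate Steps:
$V{\left(w,Y \right)} = - 3 w$
$P = - \frac{1097}{6}$ ($P = 20 \left(- \frac{1}{24}\right) - 14 \frac{1}{\frac{1}{13}} = - \frac{5}{6} - 182 = - \frac{1097}{6} \approx -182.83$)
$\left(V{\left(-6,6 \right)} - 17\right) P = \left(\left(-3\right) \left(-6\right) - 17\right) \left(- \frac{1097}{6}\right) = \left(18 - 17\right) \left(- \frac{1097}{6}\right) = 1 \left(- \frac{1097}{6}\right) = - \frac{1097}{6}$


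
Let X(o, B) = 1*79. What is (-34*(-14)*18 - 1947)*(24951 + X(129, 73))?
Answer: 165723630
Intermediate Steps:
X(o, B) = 79
(-34*(-14)*18 - 1947)*(24951 + X(129, 73)) = (-34*(-14)*18 - 1947)*(24951 + 79) = (476*18 - 1947)*25030 = (8568 - 1947)*25030 = 6621*25030 = 165723630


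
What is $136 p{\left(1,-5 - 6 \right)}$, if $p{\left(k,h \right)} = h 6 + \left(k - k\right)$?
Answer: $-8976$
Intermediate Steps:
$p{\left(k,h \right)} = 6 h$ ($p{\left(k,h \right)} = 6 h + 0 = 6 h$)
$136 p{\left(1,-5 - 6 \right)} = 136 \cdot 6 \left(-5 - 6\right) = 136 \cdot 6 \left(-11\right) = 136 \left(-66\right) = -8976$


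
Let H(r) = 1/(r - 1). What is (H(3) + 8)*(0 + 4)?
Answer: 34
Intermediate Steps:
H(r) = 1/(-1 + r)
(H(3) + 8)*(0 + 4) = (1/(-1 + 3) + 8)*(0 + 4) = (1/2 + 8)*4 = (½ + 8)*4 = (17/2)*4 = 34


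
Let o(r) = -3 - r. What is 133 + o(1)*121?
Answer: -351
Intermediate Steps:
133 + o(1)*121 = 133 + (-3 - 1*1)*121 = 133 + (-3 - 1)*121 = 133 - 4*121 = 133 - 484 = -351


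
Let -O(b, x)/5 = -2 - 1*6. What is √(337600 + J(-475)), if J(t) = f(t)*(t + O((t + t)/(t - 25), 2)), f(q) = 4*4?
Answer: 4*√20665 ≈ 575.01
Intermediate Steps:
f(q) = 16
O(b, x) = 40 (O(b, x) = -5*(-2 - 1*6) = -5*(-2 - 6) = -5*(-8) = 40)
J(t) = 640 + 16*t (J(t) = 16*(t + 40) = 16*(40 + t) = 640 + 16*t)
√(337600 + J(-475)) = √(337600 + (640 + 16*(-475))) = √(337600 + (640 - 7600)) = √(337600 - 6960) = √330640 = 4*√20665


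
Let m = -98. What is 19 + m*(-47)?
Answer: 4625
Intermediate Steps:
19 + m*(-47) = 19 - 98*(-47) = 19 + 4606 = 4625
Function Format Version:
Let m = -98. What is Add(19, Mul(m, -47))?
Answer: 4625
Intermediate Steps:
Add(19, Mul(m, -47)) = Add(19, Mul(-98, -47)) = Add(19, 4606) = 4625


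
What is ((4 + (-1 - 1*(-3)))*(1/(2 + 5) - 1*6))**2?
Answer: 60516/49 ≈ 1235.0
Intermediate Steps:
((4 + (-1 - 1*(-3)))*(1/(2 + 5) - 1*6))**2 = ((4 + (-1 + 3))*(1/7 - 6))**2 = ((4 + 2)*(1/7 - 6))**2 = (6*(-41/7))**2 = (-246/7)**2 = 60516/49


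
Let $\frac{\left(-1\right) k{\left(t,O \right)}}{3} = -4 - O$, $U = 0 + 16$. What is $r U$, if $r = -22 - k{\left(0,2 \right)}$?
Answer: $-640$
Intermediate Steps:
$U = 16$
$k{\left(t,O \right)} = 12 + 3 O$ ($k{\left(t,O \right)} = - 3 \left(-4 - O\right) = 12 + 3 O$)
$r = -40$ ($r = -22 - \left(12 + 3 \cdot 2\right) = -22 - \left(12 + 6\right) = -22 - 18 = -40$)
$r U = \left(-40\right) 16 = -640$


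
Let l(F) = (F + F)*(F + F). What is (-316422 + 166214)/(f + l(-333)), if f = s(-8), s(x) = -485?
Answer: -150208/443071 ≈ -0.33902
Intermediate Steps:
l(F) = 4*F**2 (l(F) = (2*F)*(2*F) = 4*F**2)
f = -485
(-316422 + 166214)/(f + l(-333)) = (-316422 + 166214)/(-485 + 4*(-333)**2) = -150208/(-485 + 4*110889) = -150208/(-485 + 443556) = -150208/443071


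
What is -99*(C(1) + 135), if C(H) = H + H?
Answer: -13563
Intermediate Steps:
C(H) = 2*H
-99*(C(1) + 135) = -99*(2*1 + 135) = -99*(2 + 135) = -99*137 = -13563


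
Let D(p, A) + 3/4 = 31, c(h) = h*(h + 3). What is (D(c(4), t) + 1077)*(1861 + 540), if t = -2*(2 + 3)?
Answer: 10634029/4 ≈ 2.6585e+6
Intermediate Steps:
t = -10 (t = -2*5 = -10)
c(h) = h*(3 + h)
D(p, A) = 121/4 (D(p, A) = -¾ + 31 = 121/4)
(D(c(4), t) + 1077)*(1861 + 540) = (121/4 + 1077)*(1861 + 540) = (4429/4)*2401 = 10634029/4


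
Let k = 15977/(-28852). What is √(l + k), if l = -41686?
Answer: I*√8675366858637/14426 ≈ 204.17*I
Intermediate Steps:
k = -15977/28852 (k = 15977*(-1/28852) = -15977/28852 ≈ -0.55376)
√(l + k) = √(-41686 - 15977/28852) = √(-1202740449/28852) = I*√8675366858637/14426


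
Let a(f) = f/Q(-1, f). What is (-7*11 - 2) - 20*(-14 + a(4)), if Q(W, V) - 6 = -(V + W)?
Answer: 523/3 ≈ 174.33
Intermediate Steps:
Q(W, V) = 6 - V - W (Q(W, V) = 6 - (V + W) = 6 + (-V - W) = 6 - V - W)
a(f) = f/(7 - f) (a(f) = f/(6 - f - 1*(-1)) = f/(6 - f + 1) = f/(7 - f))
(-7*11 - 2) - 20*(-14 + a(4)) = (-7*11 - 2) - 20*(-14 - 1*4/(-7 + 4)) = (-77 - 2) - 20*(-14 - 1*4/(-3)) = -79 - 20*(-14 - 1*4*(-⅓)) = -79 - 20*(-14 + 4/3) = -79 - 20*(-38/3) = -79 + 760/3 = 523/3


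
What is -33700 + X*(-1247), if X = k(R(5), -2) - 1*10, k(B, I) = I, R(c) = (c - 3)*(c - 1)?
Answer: -18736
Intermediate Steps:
R(c) = (-1 + c)*(-3 + c) (R(c) = (-3 + c)*(-1 + c) = (-1 + c)*(-3 + c))
X = -12 (X = -2 - 1*10 = -2 - 10 = -12)
-33700 + X*(-1247) = -33700 - 12*(-1247) = -33700 + 14964 = -18736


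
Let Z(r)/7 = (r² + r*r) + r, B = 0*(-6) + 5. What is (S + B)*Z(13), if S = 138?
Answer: 351351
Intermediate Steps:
B = 5 (B = 0 + 5 = 5)
Z(r) = 7*r + 14*r² (Z(r) = 7*((r² + r*r) + r) = 7*((r² + r²) + r) = 7*(2*r² + r) = 7*(r + 2*r²) = 7*r + 14*r²)
(S + B)*Z(13) = (138 + 5)*(7*13*(1 + 2*13)) = 143*(7*13*(1 + 26)) = 143*(7*13*27) = 143*2457 = 351351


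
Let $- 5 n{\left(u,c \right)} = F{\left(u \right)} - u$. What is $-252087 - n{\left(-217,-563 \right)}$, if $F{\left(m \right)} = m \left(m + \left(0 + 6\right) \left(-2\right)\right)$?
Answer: $-242105$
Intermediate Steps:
$F{\left(m \right)} = m \left(-12 + m\right)$ ($F{\left(m \right)} = m \left(m + 6 \left(-2\right)\right) = m \left(m - 12\right) = m \left(-12 + m\right)$)
$n{\left(u,c \right)} = \frac{u}{5} - \frac{u \left(-12 + u\right)}{5}$ ($n{\left(u,c \right)} = - \frac{u \left(-12 + u\right) - u}{5} = - \frac{- u + u \left(-12 + u\right)}{5} = \frac{u}{5} - \frac{u \left(-12 + u\right)}{5}$)
$-252087 - n{\left(-217,-563 \right)} = -252087 - \frac{1}{5} \left(-217\right) \left(13 - -217\right) = -252087 - \frac{1}{5} \left(-217\right) \left(13 + 217\right) = -252087 - \frac{1}{5} \left(-217\right) 230 = -252087 - -9982 = -252087 + 9982 = -242105$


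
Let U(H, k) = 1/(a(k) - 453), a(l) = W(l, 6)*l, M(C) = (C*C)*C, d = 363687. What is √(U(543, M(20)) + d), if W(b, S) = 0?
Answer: √74631845130/453 ≈ 603.06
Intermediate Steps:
M(C) = C³ (M(C) = C²*C = C³)
a(l) = 0 (a(l) = 0*l = 0)
U(H, k) = -1/453 (U(H, k) = 1/(0 - 453) = 1/(-453) = -1/453)
√(U(543, M(20)) + d) = √(-1/453 + 363687) = √(164750210/453) = √74631845130/453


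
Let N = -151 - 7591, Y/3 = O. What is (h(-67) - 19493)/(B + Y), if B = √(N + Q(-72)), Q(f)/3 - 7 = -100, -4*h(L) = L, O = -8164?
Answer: 7338651/9228709 + 15581*I*√8021/479892868 ≈ 0.7952 + 0.0029078*I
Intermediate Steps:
Y = -24492 (Y = 3*(-8164) = -24492)
h(L) = -L/4
Q(f) = -279 (Q(f) = 21 + 3*(-100) = 21 - 300 = -279)
N = -7742
B = I*√8021 (B = √(-7742 - 279) = √(-8021) = I*√8021 ≈ 89.56*I)
(h(-67) - 19493)/(B + Y) = (-¼*(-67) - 19493)/(I*√8021 - 24492) = (67/4 - 19493)/(-24492 + I*√8021) = -77905/(4*(-24492 + I*√8021))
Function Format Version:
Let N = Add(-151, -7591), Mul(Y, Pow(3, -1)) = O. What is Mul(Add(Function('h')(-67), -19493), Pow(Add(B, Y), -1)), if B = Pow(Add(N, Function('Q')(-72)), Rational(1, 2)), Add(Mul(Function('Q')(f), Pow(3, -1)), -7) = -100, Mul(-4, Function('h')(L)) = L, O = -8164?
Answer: Add(Rational(7338651, 9228709), Mul(Rational(15581, 479892868), I, Pow(8021, Rational(1, 2)))) ≈ Add(0.79520, Mul(0.0029078, I))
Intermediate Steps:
Y = -24492 (Y = Mul(3, -8164) = -24492)
Function('h')(L) = Mul(Rational(-1, 4), L)
Function('Q')(f) = -279 (Function('Q')(f) = Add(21, Mul(3, -100)) = Add(21, -300) = -279)
N = -7742
B = Mul(I, Pow(8021, Rational(1, 2))) (B = Pow(Add(-7742, -279), Rational(1, 2)) = Pow(-8021, Rational(1, 2)) = Mul(I, Pow(8021, Rational(1, 2))) ≈ Mul(89.560, I))
Mul(Add(Function('h')(-67), -19493), Pow(Add(B, Y), -1)) = Mul(Add(Mul(Rational(-1, 4), -67), -19493), Pow(Add(Mul(I, Pow(8021, Rational(1, 2))), -24492), -1)) = Mul(Add(Rational(67, 4), -19493), Pow(Add(-24492, Mul(I, Pow(8021, Rational(1, 2)))), -1)) = Mul(Rational(-77905, 4), Pow(Add(-24492, Mul(I, Pow(8021, Rational(1, 2)))), -1))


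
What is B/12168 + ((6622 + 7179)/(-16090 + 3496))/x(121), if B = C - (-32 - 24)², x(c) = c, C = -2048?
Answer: -112051297/257534706 ≈ -0.43509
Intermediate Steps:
B = -5184 (B = -2048 - (-32 - 24)² = -2048 - 1*(-56)² = -2048 - 1*3136 = -2048 - 3136 = -5184)
B/12168 + ((6622 + 7179)/(-16090 + 3496))/x(121) = -5184/12168 + ((6622 + 7179)/(-16090 + 3496))/121 = -5184*1/12168 + (13801/(-12594))*(1/121) = -72/169 + (13801*(-1/12594))*(1/121) = -72/169 - 13801/12594*1/121 = -72/169 - 13801/1523874 = -112051297/257534706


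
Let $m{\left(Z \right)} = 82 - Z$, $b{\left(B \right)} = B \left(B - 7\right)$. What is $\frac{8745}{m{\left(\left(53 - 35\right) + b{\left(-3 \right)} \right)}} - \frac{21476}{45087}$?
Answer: $\frac{56222233}{218994} \approx 256.73$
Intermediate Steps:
$b{\left(B \right)} = B \left(-7 + B\right)$
$\frac{8745}{m{\left(\left(53 - 35\right) + b{\left(-3 \right)} \right)}} - \frac{21476}{45087} = \frac{8745}{82 - \left(\left(53 - 35\right) - 3 \left(-7 - 3\right)\right)} - \frac{21476}{45087} = \frac{8745}{82 - \left(18 - -30\right)} - \frac{3068}{6441} = \frac{8745}{82 - \left(18 + 30\right)} - \frac{3068}{6441} = \frac{8745}{82 - 48} - \frac{3068}{6441} = \frac{8745}{34} - \frac{3068}{6441} = \frac{56222233}{218994}$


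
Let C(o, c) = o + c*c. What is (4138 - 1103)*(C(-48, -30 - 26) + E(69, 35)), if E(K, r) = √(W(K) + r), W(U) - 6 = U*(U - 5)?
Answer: 9372080 + 3035*√4457 ≈ 9.5747e+6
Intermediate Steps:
W(U) = 6 + U*(-5 + U) (W(U) = 6 + U*(U - 5) = 6 + U*(-5 + U))
E(K, r) = √(6 + r + K² - 5*K) (E(K, r) = √((6 + K² - 5*K) + r) = √(6 + r + K² - 5*K))
C(o, c) = o + c²
(4138 - 1103)*(C(-48, -30 - 26) + E(69, 35)) = (4138 - 1103)*((-48 + (-30 - 26)²) + √(6 + 35 + 69² - 5*69)) = 3035*((-48 + (-56)²) + √(6 + 35 + 4761 - 345)) = 3035*((-48 + 3136) + √4457) = 3035*(3088 + √4457) = 9372080 + 3035*√4457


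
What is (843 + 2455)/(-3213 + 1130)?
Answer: -3298/2083 ≈ -1.5833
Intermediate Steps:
(843 + 2455)/(-3213 + 1130) = 3298/(-2083) = 3298*(-1/2083) = -3298/2083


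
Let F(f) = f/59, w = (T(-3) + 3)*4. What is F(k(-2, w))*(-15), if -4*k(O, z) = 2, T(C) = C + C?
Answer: 15/118 ≈ 0.12712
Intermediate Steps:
T(C) = 2*C
w = -12 (w = (2*(-3) + 3)*4 = (-6 + 3)*4 = -3*4 = -12)
k(O, z) = -½ (k(O, z) = -¼*2 = -½)
F(f) = f/59 (F(f) = f*(1/59) = f/59)
F(k(-2, w))*(-15) = ((1/59)*(-½))*(-15) = -1/118*(-15) = 15/118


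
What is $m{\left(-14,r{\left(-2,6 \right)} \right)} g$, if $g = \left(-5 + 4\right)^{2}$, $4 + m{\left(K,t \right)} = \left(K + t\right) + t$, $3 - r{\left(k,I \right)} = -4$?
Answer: $-4$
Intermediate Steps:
$r{\left(k,I \right)} = 7$ ($r{\left(k,I \right)} = 3 - -4 = 3 + 4 = 7$)
$m{\left(K,t \right)} = -4 + K + 2 t$ ($m{\left(K,t \right)} = -4 + \left(\left(K + t\right) + t\right) = -4 + \left(K + 2 t\right) = -4 + K + 2 t$)
$g = 1$ ($g = \left(-1\right)^{2} = 1$)
$m{\left(-14,r{\left(-2,6 \right)} \right)} g = \left(-4 - 14 + 2 \cdot 7\right) 1 = \left(-4 - 14 + 14\right) 1 = \left(-4\right) 1 = -4$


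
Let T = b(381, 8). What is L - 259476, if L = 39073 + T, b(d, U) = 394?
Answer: -220009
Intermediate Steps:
T = 394
L = 39467 (L = 39073 + 394 = 39467)
L - 259476 = 39467 - 259476 = -220009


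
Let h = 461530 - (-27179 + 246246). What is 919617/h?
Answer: 306539/80821 ≈ 3.7928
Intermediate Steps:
h = 242463 (h = 461530 - 1*219067 = 461530 - 219067 = 242463)
919617/h = 919617/242463 = 919617*(1/242463) = 306539/80821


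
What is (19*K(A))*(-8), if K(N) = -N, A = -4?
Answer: -608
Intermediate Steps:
(19*K(A))*(-8) = (19*(-1*(-4)))*(-8) = (19*4)*(-8) = 76*(-8) = -608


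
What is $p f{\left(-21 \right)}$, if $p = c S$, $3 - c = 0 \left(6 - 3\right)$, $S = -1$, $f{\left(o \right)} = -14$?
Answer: $42$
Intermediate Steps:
$c = 3$ ($c = 3 - 0 \left(6 - 3\right) = 3 - 0 \cdot 3 = 3 - 0 = 3 + 0 = 3$)
$p = -3$ ($p = 3 \left(-1\right) = -3$)
$p f{\left(-21 \right)} = \left(-3\right) \left(-14\right) = 42$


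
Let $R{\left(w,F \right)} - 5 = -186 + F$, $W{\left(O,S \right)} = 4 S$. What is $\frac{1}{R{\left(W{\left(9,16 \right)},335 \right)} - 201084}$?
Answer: $- \frac{1}{200930} \approx -4.9769 \cdot 10^{-6}$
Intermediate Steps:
$R{\left(w,F \right)} = -181 + F$ ($R{\left(w,F \right)} = 5 + \left(-186 + F\right) = -181 + F$)
$\frac{1}{R{\left(W{\left(9,16 \right)},335 \right)} - 201084} = \frac{1}{\left(-181 + 335\right) - 201084} = \frac{1}{154 - 201084} = \frac{1}{-200930} = - \frac{1}{200930}$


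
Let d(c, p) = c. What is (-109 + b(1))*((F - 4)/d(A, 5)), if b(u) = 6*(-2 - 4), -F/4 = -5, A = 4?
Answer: -580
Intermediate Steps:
F = 20 (F = -4*(-5) = 20)
b(u) = -36 (b(u) = 6*(-6) = -36)
(-109 + b(1))*((F - 4)/d(A, 5)) = (-109 - 36)*((20 - 4)/4) = -145*16/4 = -145*4 = -580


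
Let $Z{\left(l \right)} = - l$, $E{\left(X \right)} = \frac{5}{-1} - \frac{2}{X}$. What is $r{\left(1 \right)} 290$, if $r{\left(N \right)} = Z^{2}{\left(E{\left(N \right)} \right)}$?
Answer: $14210$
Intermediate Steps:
$E{\left(X \right)} = -5 - \frac{2}{X}$ ($E{\left(X \right)} = 5 \left(-1\right) - \frac{2}{X} = -5 - \frac{2}{X}$)
$r{\left(N \right)} = \left(5 + \frac{2}{N}\right)^{2}$ ($r{\left(N \right)} = \left(- (-5 - \frac{2}{N})\right)^{2} = \left(5 + \frac{2}{N}\right)^{2}$)
$r{\left(1 \right)} 290 = 1^{-2} \left(2 + 5 \cdot 1\right)^{2} \cdot 290 = 1 \left(2 + 5\right)^{2} \cdot 290 = 1 \cdot 7^{2} \cdot 290 = 1 \cdot 49 \cdot 290 = 49 \cdot 290 = 14210$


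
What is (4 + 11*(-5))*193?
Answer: -9843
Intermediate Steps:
(4 + 11*(-5))*193 = (4 - 55)*193 = -51*193 = -9843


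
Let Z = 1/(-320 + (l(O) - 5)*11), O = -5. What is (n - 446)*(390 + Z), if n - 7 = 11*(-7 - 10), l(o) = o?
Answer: -52489787/215 ≈ -2.4414e+5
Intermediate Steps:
n = -180 (n = 7 + 11*(-7 - 10) = 7 + 11*(-17) = 7 - 187 = -180)
Z = -1/430 (Z = 1/(-320 + (-5 - 5)*11) = 1/(-320 - 10*11) = 1/(-320 - 110) = 1/(-430) = -1/430 ≈ -0.0023256)
(n - 446)*(390 + Z) = (-180 - 446)*(390 - 1/430) = -626*167699/430 = -52489787/215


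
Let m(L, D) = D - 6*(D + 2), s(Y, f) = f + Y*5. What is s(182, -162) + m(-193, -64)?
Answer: 1056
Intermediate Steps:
s(Y, f) = f + 5*Y
m(L, D) = -12 - 5*D (m(L, D) = D - 6*(2 + D) = D + (-12 - 6*D) = -12 - 5*D)
s(182, -162) + m(-193, -64) = (-162 + 5*182) + (-12 - 5*(-64)) = (-162 + 910) + (-12 + 320) = 748 + 308 = 1056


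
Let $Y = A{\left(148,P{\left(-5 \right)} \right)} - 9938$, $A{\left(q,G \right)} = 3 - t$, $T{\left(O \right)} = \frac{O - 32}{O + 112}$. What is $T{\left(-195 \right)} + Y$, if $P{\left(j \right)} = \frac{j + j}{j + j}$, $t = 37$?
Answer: $- \frac{827449}{83} \approx -9969.3$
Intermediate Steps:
$P{\left(j \right)} = 1$ ($P{\left(j \right)} = \frac{2 j}{2 j} = 2 j \frac{1}{2 j} = 1$)
$T{\left(O \right)} = \frac{-32 + O}{112 + O}$
$A{\left(q,G \right)} = -34$ ($A{\left(q,G \right)} = 3 - 37 = -34$)
$Y = -9972$ ($Y = -34 - 9938 = -9972$)
$T{\left(-195 \right)} + Y = \frac{-32 - 195}{112 - 195} - 9972 = \frac{1}{-83} \left(-227\right) - 9972 = \left(- \frac{1}{83}\right) \left(-227\right) - 9972 = \frac{227}{83} - 9972 = - \frac{827449}{83}$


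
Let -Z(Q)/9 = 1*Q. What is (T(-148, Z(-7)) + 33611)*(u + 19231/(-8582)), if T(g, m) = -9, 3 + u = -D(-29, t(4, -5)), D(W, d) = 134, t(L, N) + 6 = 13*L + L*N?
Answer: -20076606965/4291 ≈ -4.6788e+6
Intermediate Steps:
t(L, N) = -6 + 13*L + L*N (t(L, N) = -6 + (13*L + L*N) = -6 + 13*L + L*N)
Z(Q) = -9*Q
u = -137 (u = -3 - 1*134 = -3 - 134 = -137)
(T(-148, Z(-7)) + 33611)*(u + 19231/(-8582)) = (-9 + 33611)*(-137 + 19231/(-8582)) = 33602*(-137 + 19231*(-1/8582)) = 33602*(-137 - 19231/8582) = 33602*(-1194965/8582) = -20076606965/4291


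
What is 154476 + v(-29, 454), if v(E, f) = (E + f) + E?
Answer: 154872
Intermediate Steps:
v(E, f) = f + 2*E
154476 + v(-29, 454) = 154476 + (454 + 2*(-29)) = 154476 + (454 - 58) = 154476 + 396 = 154872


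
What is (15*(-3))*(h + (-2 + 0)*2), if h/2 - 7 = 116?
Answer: -10890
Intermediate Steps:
h = 246 (h = 14 + 2*116 = 14 + 232 = 246)
(15*(-3))*(h + (-2 + 0)*2) = (15*(-3))*(246 + (-2 + 0)*2) = -45*(246 - 2*2) = -45*(246 - 4) = -45*242 = -10890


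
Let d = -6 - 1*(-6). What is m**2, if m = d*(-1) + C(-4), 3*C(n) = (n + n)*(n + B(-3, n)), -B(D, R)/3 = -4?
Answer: 4096/9 ≈ 455.11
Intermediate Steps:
B(D, R) = 12 (B(D, R) = -3*(-4) = 12)
C(n) = 2*n*(12 + n)/3 (C(n) = ((n + n)*(n + 12))/3 = ((2*n)*(12 + n))/3 = (2*n*(12 + n))/3 = 2*n*(12 + n)/3)
d = 0 (d = -6 + 6 = 0)
m = -64/3 (m = 0*(-1) + (2/3)*(-4)*(12 - 4) = 0 + (2/3)*(-4)*8 = 0 - 64/3 = -64/3 ≈ -21.333)
m**2 = (-64/3)**2 = 4096/9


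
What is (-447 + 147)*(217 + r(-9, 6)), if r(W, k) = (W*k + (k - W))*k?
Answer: 5100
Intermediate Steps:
r(W, k) = k*(k - W + W*k) (r(W, k) = (k - W + W*k)*k = k*(k - W + W*k))
(-447 + 147)*(217 + r(-9, 6)) = (-447 + 147)*(217 + 6*(6 - 1*(-9) - 9*6)) = -300*(217 + 6*(6 + 9 - 54)) = -300*(217 + 6*(-39)) = -300*(217 - 234) = -300*(-17) = 5100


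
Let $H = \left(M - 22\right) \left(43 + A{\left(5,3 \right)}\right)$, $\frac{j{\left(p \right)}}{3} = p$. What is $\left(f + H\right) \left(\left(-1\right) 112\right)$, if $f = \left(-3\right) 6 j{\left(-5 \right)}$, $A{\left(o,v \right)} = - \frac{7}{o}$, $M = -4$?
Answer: $\frac{454496}{5} \approx 90899.0$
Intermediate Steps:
$j{\left(p \right)} = 3 p$
$H = - \frac{5408}{5}$ ($H = \left(-4 - 22\right) \left(43 - \frac{7}{5}\right) = - 26 \left(43 - \frac{7}{5}\right) = \left(-26\right) \frac{208}{5} = - \frac{5408}{5} \approx -1081.6$)
$f = 270$ ($f = \left(-3\right) 6 \cdot 3 \left(-5\right) = \left(-18\right) \left(-15\right) = 270$)
$\left(f + H\right) \left(\left(-1\right) 112\right) = \left(270 - \frac{5408}{5}\right) \left(\left(-1\right) 112\right) = \left(- \frac{4058}{5}\right) \left(-112\right) = \frac{454496}{5}$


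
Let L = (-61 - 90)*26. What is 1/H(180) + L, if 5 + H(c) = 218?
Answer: -836237/213 ≈ -3926.0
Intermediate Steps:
H(c) = 213 (H(c) = -5 + 218 = 213)
L = -3926 (L = -151*26 = -3926)
1/H(180) + L = 1/213 - 3926 = -836237/213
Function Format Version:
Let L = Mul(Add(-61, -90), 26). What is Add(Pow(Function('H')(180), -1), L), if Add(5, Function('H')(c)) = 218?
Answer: Rational(-836237, 213) ≈ -3926.0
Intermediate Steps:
Function('H')(c) = 213 (Function('H')(c) = Add(-5, 218) = 213)
L = -3926 (L = Mul(-151, 26) = -3926)
Add(Pow(Function('H')(180), -1), L) = Add(Pow(213, -1), -3926) = Add(Rational(1, 213), -3926) = Rational(-836237, 213)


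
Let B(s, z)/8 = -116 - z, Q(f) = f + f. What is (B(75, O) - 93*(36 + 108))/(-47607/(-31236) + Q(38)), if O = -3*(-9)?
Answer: -151348832/807181 ≈ -187.50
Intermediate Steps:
Q(f) = 2*f
O = 27
B(s, z) = -928 - 8*z (B(s, z) = 8*(-116 - z) = -928 - 8*z)
(B(75, O) - 93*(36 + 108))/(-47607/(-31236) + Q(38)) = ((-928 - 8*27) - 93*(36 + 108))/(-47607/(-31236) + 2*38) = ((-928 - 216) - 93*144)/(-47607*(-1/31236) + 76) = (-1144 - 13392)/(15869/10412 + 76) = -14536/807181/10412 = -14536*10412/807181 = -151348832/807181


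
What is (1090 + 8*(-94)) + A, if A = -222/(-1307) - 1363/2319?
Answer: 1023188731/3030933 ≈ 337.58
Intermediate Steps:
A = -1266623/3030933 (A = -222*(-1/1307) - 1363*1/2319 = 222/1307 - 1363/2319 = -1266623/3030933 ≈ -0.41790)
(1090 + 8*(-94)) + A = (1090 + 8*(-94)) - 1266623/3030933 = (1090 - 752) - 1266623/3030933 = 338 - 1266623/3030933 = 1023188731/3030933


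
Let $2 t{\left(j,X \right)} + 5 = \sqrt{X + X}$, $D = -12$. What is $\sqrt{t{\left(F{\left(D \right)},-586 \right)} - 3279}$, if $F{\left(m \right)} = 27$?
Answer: $\frac{\sqrt{-13126 + 4 i \sqrt{293}}}{2} \approx 0.14941 + 57.285 i$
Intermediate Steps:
$t{\left(j,X \right)} = - \frac{5}{2} + \frac{\sqrt{2} \sqrt{X}}{2}$ ($t{\left(j,X \right)} = - \frac{5}{2} + \frac{\sqrt{X + X}}{2} = - \frac{5}{2} + \frac{\sqrt{2 X}}{2} = - \frac{5}{2} + \frac{\sqrt{2} \sqrt{X}}{2}$)
$\sqrt{t{\left(F{\left(D \right)},-586 \right)} - 3279} = \sqrt{\left(- \frac{5}{2} + \frac{\sqrt{2} \sqrt{-586}}{2}\right) - 3279} = \sqrt{\left(- \frac{5}{2} + \frac{\sqrt{2} i \sqrt{586}}{2}\right) - 3279} = \sqrt{\left(- \frac{5}{2} + i \sqrt{293}\right) - 3279} = \sqrt{- \frac{6563}{2} + i \sqrt{293}}$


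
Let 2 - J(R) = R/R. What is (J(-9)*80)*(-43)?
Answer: -3440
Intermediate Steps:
J(R) = 1 (J(R) = 2 - R/R = 2 - 1*1 = 2 - 1 = 1)
(J(-9)*80)*(-43) = (1*80)*(-43) = 80*(-43) = -3440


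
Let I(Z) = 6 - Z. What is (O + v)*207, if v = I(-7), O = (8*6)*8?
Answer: 82179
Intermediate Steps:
O = 384 (O = 48*8 = 384)
v = 13 (v = 6 - 1*(-7) = 6 + 7 = 13)
(O + v)*207 = (384 + 13)*207 = 397*207 = 82179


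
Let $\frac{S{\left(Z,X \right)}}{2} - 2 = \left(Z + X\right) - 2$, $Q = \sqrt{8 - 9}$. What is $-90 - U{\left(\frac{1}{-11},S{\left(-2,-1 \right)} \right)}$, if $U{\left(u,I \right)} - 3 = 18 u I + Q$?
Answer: $- \frac{1131}{11} - i \approx -102.82 - 1.0 i$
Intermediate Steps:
$Q = i$ ($Q = \sqrt{-1} = i \approx 1.0 i$)
$S{\left(Z,X \right)} = 2 X + 2 Z$ ($S{\left(Z,X \right)} = 4 + 2 \left(\left(Z + X\right) - 2\right) = 4 + 2 \left(\left(X + Z\right) - 2\right) = 4 + 2 \left(-2 + X + Z\right) = 4 + \left(-4 + 2 X + 2 Z\right) = 2 X + 2 Z$)
$U{\left(u,I \right)} = 3 + i + 18 I u$ ($U{\left(u,I \right)} = 3 + \left(18 u I + i\right) = 3 + \left(18 I u + i\right) = 3 + \left(i + 18 I u\right) = 3 + i + 18 I u$)
$-90 - U{\left(\frac{1}{-11},S{\left(-2,-1 \right)} \right)} = -90 - \left(3 + i + \frac{18 \left(2 \left(-1\right) + 2 \left(-2\right)\right)}{-11}\right) = -90 - \left(3 + i + 18 \left(-2 - 4\right) \left(- \frac{1}{11}\right)\right) = -90 - \left(3 + i + 18 \left(-6\right) \left(- \frac{1}{11}\right)\right) = -90 - \left(3 + i + \frac{108}{11}\right) = -90 - \left(\frac{141}{11} + i\right) = - \frac{1131}{11} - i$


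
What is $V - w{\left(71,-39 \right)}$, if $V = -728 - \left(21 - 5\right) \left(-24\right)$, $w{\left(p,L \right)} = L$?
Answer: $-305$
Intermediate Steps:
$V = -344$ ($V = -728 - 16 \left(-24\right) = -728 - -384 = -728 + 384 = -344$)
$V - w{\left(71,-39 \right)} = -344 - -39 = -344 + 39 = -305$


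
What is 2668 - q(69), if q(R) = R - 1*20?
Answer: 2619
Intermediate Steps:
q(R) = -20 + R (q(R) = R - 20 = -20 + R)
2668 - q(69) = 2668 - (-20 + 69) = 2668 - 1*49 = 2668 - 49 = 2619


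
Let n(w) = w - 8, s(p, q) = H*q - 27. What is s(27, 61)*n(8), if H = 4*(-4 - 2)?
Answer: 0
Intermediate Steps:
H = -24 (H = 4*(-6) = -24)
s(p, q) = -27 - 24*q (s(p, q) = -24*q - 27 = -27 - 24*q)
n(w) = -8 + w
s(27, 61)*n(8) = (-27 - 24*61)*(-8 + 8) = (-27 - 1464)*0 = -1491*0 = 0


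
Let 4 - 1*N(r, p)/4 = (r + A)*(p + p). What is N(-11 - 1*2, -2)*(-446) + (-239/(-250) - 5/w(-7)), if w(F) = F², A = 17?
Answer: -437069539/12250 ≈ -35679.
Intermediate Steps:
N(r, p) = 16 - 8*p*(17 + r) (N(r, p) = 16 - 4*(r + 17)*(p + p) = 16 - 4*(17 + r)*2*p = 16 - 8*p*(17 + r))
N(-11 - 1*2, -2)*(-446) + (-239/(-250) - 5/w(-7)) = (16 - 136*(-2) - 8*(-2)*(-11 - 1*2))*(-446) + (-239/(-250) - 5/((-7)²)) = (16 + 272 - 8*(-2)*(-11 - 2))*(-446) + (-239*(-1/250) - 5/49) = (16 + 272 - 8*(-2)*(-13))*(-446) + (239/250 - 5*1/49) = (16 + 272 - 208)*(-446) + (239/250 - 5/49) = 80*(-446) + 10461/12250 = -35680 + 10461/12250 = -437069539/12250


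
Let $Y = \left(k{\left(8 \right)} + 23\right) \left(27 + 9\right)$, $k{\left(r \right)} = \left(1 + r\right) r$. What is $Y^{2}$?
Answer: $11696400$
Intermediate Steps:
$k{\left(r \right)} = r \left(1 + r\right)$
$Y = 3420$ ($Y = \left(8 \left(1 + 8\right) + 23\right) \left(27 + 9\right) = \left(8 \cdot 9 + 23\right) 36 = \left(72 + 23\right) 36 = 95 \cdot 36 = 3420$)
$Y^{2} = 3420^{2} = 11696400$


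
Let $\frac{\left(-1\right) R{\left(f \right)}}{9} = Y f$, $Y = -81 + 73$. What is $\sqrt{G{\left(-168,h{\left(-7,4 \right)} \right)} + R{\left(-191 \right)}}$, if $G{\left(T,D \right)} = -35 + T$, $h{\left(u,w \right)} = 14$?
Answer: $i \sqrt{13955} \approx 118.13 i$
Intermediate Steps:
$Y = -8$
$R{\left(f \right)} = 72 f$ ($R{\left(f \right)} = - 9 \left(- 8 f\right) = 72 f$)
$\sqrt{G{\left(-168,h{\left(-7,4 \right)} \right)} + R{\left(-191 \right)}} = \sqrt{\left(-35 - 168\right) + 72 \left(-191\right)} = \sqrt{-203 - 13752} = \sqrt{-13955} = i \sqrt{13955}$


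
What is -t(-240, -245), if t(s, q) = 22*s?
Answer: 5280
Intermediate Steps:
-t(-240, -245) = -22*(-240) = -1*(-5280) = 5280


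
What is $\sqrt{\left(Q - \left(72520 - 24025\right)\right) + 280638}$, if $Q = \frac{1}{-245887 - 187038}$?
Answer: $\frac{\sqrt{1740367301780858}}{86585} \approx 481.81$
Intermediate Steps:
$Q = - \frac{1}{432925}$ ($Q = \frac{1}{-432925} = - \frac{1}{432925} \approx -2.3099 \cdot 10^{-6}$)
$\sqrt{\left(Q - \left(72520 - 24025\right)\right) + 280638} = \sqrt{\left(- \frac{1}{432925} - \left(72520 - 24025\right)\right) + 280638} = \sqrt{\left(- \frac{1}{432925} + \left(\left(-7157 + 24025\right) - 65363\right)\right) + 280638} = \sqrt{\left(- \frac{1}{432925} + \left(16868 - 65363\right)\right) + 280638} = \sqrt{\left(- \frac{1}{432925} - 48495\right) + 280638} = \sqrt{- \frac{20994697876}{432925} + 280638} = \sqrt{\frac{100500508274}{432925}} = \frac{\sqrt{1740367301780858}}{86585}$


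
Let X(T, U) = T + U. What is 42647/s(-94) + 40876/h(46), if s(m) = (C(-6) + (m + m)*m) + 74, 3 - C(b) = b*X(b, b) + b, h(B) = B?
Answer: 362386035/406709 ≈ 891.02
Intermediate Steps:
C(b) = 3 - b - 2*b**2 (C(b) = 3 - (b*(b + b) + b) = 3 - (b*(2*b) + b) = 3 - (2*b**2 + b) = 3 - (b + 2*b**2) = 3 + (-b - 2*b**2) = 3 - b - 2*b**2)
s(m) = 11 + 2*m**2 (s(m) = ((3 - 1*(-6) - 2*(-6)**2) + (m + m)*m) + 74 = ((3 + 6 - 2*36) + (2*m)*m) + 74 = ((3 + 6 - 72) + 2*m**2) + 74 = (-63 + 2*m**2) + 74 = 11 + 2*m**2)
42647/s(-94) + 40876/h(46) = 42647/(11 + 2*(-94)**2) + 40876/46 = 42647/(11 + 2*8836) + 40876*(1/46) = 42647/(11 + 17672) + 20438/23 = 42647/17683 + 20438/23 = 362386035/406709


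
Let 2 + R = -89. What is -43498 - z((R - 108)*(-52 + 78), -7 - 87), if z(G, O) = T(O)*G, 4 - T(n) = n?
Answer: 463554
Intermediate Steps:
R = -91 (R = -2 - 89 = -91)
T(n) = 4 - n
z(G, O) = G*(4 - O) (z(G, O) = (4 - O)*G = G*(4 - O))
-43498 - z((R - 108)*(-52 + 78), -7 - 87) = -43498 - (-91 - 108)*(-52 + 78)*(4 - (-7 - 87)) = -43498 - (-199*26)*(4 - 1*(-94)) = -43498 - (-5174)*(4 + 94) = -43498 - (-5174)*98 = -43498 - 1*(-507052) = -43498 + 507052 = 463554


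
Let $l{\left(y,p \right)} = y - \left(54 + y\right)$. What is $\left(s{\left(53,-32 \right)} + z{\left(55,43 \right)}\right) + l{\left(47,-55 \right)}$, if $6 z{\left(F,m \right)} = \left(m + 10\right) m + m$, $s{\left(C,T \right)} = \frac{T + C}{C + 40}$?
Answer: $\frac{10330}{31} \approx 333.23$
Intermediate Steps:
$s{\left(C,T \right)} = \frac{C + T}{40 + C}$
$z{\left(F,m \right)} = \frac{m}{6} + \frac{m \left(10 + m\right)}{6}$ ($z{\left(F,m \right)} = \frac{\left(m + 10\right) m + m}{6} = \frac{\left(10 + m\right) m + m}{6} = \frac{m \left(10 + m\right) + m}{6} = \frac{m + m \left(10 + m\right)}{6} = \frac{m}{6} + \frac{m \left(10 + m\right)}{6}$)
$l{\left(y,p \right)} = -54$
$\left(s{\left(53,-32 \right)} + z{\left(55,43 \right)}\right) + l{\left(47,-55 \right)} = \left(\frac{53 - 32}{40 + 53} + \frac{1}{6} \cdot 43 \left(11 + 43\right)\right) - 54 = \left(\frac{1}{93} \cdot 21 + \frac{1}{6} \cdot 43 \cdot 54\right) - 54 = \left(\frac{1}{93} \cdot 21 + 387\right) - 54 = \left(\frac{7}{31} + 387\right) - 54 = \frac{12004}{31} - 54 = \frac{10330}{31}$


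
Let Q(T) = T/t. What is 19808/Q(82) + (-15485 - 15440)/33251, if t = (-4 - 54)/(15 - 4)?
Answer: -466204527/365761 ≈ -1274.6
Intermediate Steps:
t = -58/11 ≈ -5.2727
Q(T) = -11*T/58 (Q(T) = T/(-58/11) = T*(-11/58) = -11*T/58)
19808/Q(82) + (-15485 - 15440)/33251 = 19808/((-11/58*82)) + (-15485 - 15440)/33251 = 19808/(-451/29) - 30925*1/33251 = 19808*(-29/451) - 30925/33251 = -574432/451 - 30925/33251 = -466204527/365761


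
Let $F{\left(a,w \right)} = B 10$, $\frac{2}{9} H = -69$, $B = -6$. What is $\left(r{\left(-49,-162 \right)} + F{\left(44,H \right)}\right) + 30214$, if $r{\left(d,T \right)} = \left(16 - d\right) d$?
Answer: $26969$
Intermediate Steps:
$H = - \frac{621}{2}$ ($H = \frac{9}{2} \left(-69\right) = - \frac{621}{2} \approx -310.5$)
$r{\left(d,T \right)} = d \left(16 - d\right)$
$F{\left(a,w \right)} = -60$ ($F{\left(a,w \right)} = \left(-6\right) 10 = -60$)
$\left(r{\left(-49,-162 \right)} + F{\left(44,H \right)}\right) + 30214 = \left(- 49 \left(16 - -49\right) - 60\right) + 30214 = \left(- 49 \left(16 + 49\right) - 60\right) + 30214 = \left(\left(-49\right) 65 - 60\right) + 30214 = \left(-3185 - 60\right) + 30214 = -3245 + 30214 = 26969$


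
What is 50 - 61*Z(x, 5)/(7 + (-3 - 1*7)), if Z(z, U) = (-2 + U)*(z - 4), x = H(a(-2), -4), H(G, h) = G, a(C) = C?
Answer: -316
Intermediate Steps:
x = -2
Z(z, U) = (-4 + z)*(-2 + U) (Z(z, U) = (-2 + U)*(-4 + z) = (-4 + z)*(-2 + U))
50 - 61*Z(x, 5)/(7 + (-3 - 1*7)) = 50 - 61*(8 - 4*5 - 2*(-2) + 5*(-2))/(7 + (-3 - 1*7)) = 50 - 61*(8 - 20 + 4 - 10)/(7 + (-3 - 7)) = 50 - 61*(-18)/(7 - 10) = 50 - 61*(-18)/(-3) = 50 - (-61)*(-18)/3 = 50 - 61*6 = 50 - 366 = -316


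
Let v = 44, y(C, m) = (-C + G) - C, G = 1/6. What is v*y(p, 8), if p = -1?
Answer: 286/3 ≈ 95.333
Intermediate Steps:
G = ⅙ ≈ 0.16667
y(C, m) = ⅙ - 2*C (y(C, m) = (-C + ⅙) - C = (⅙ - C) - C = ⅙ - 2*C)
v*y(p, 8) = 44*(⅙ - 2*(-1)) = 44*(⅙ + 2) = 44*(13/6) = 286/3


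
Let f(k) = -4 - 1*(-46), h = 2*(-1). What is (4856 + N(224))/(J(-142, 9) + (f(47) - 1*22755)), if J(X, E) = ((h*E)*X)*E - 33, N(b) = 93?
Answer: 4949/258 ≈ 19.182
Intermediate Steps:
h = -2
f(k) = 42 (f(k) = -4 + 46 = 42)
J(X, E) = -33 - 2*X*E² (J(X, E) = ((-2*E)*X)*E - 33 = (-2*E*X)*E - 33 = -2*X*E² - 33 = -33 - 2*X*E²)
(4856 + N(224))/(J(-142, 9) + (f(47) - 1*22755)) = (4856 + 93)/((-33 - 2*(-142)*9²) + (42 - 1*22755)) = 4949/((-33 - 2*(-142)*81) + (42 - 22755)) = 4949/((-33 + 23004) - 22713) = 4949/(22971 - 22713) = 4949/258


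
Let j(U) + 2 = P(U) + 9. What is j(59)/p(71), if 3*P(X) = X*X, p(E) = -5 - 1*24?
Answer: -3502/87 ≈ -40.253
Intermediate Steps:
p(E) = -29 (p(E) = -5 - 24 = -29)
P(X) = X²/3 (P(X) = (X*X)/3 = X²/3)
j(U) = 7 + U²/3 (j(U) = -2 + (U²/3 + 9) = -2 + (9 + U²/3) = 7 + U²/3)
j(59)/p(71) = (7 + (⅓)*59²)/(-29) = (7 + (⅓)*3481)*(-1/29) = (7 + 3481/3)*(-1/29) = (3502/3)*(-1/29) = -3502/87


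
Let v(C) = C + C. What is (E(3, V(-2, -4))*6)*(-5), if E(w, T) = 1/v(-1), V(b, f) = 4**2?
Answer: 15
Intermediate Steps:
V(b, f) = 16
v(C) = 2*C
E(w, T) = -1/2 (E(w, T) = 1/(2*(-1)) = 1/(-2) = -1/2)
(E(3, V(-2, -4))*6)*(-5) = -1/2*6*(-5) = -3*(-5) = 15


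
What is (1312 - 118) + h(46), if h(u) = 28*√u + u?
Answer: 1240 + 28*√46 ≈ 1429.9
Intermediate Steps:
h(u) = u + 28*√u
(1312 - 118) + h(46) = (1312 - 118) + (46 + 28*√46) = 1194 + (46 + 28*√46) = 1240 + 28*√46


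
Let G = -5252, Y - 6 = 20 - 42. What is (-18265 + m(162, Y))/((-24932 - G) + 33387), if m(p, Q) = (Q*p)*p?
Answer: -438169/13707 ≈ -31.967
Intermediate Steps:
Y = -16 (Y = 6 + (20 - 42) = 6 - 22 = -16)
m(p, Q) = Q*p²
(-18265 + m(162, Y))/((-24932 - G) + 33387) = (-18265 - 16*162²)/((-24932 - 1*(-5252)) + 33387) = (-18265 - 16*26244)/((-24932 + 5252) + 33387) = (-18265 - 419904)/(-19680 + 33387) = -438169/13707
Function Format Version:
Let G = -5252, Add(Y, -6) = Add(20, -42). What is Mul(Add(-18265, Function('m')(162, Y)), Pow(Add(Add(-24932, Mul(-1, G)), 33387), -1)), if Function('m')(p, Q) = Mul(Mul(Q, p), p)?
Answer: Rational(-438169, 13707) ≈ -31.967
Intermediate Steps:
Y = -16 (Y = Add(6, Add(20, -42)) = Add(6, -22) = -16)
Function('m')(p, Q) = Mul(Q, Pow(p, 2))
Mul(Add(-18265, Function('m')(162, Y)), Pow(Add(Add(-24932, Mul(-1, G)), 33387), -1)) = Mul(Add(-18265, Mul(-16, Pow(162, 2))), Pow(Add(Add(-24932, Mul(-1, -5252)), 33387), -1)) = Mul(Add(-18265, Mul(-16, 26244)), Pow(Add(Add(-24932, 5252), 33387), -1)) = Mul(Add(-18265, -419904), Pow(Add(-19680, 33387), -1)) = Mul(-438169, Pow(13707, -1)) = Mul(-438169, Rational(1, 13707)) = Rational(-438169, 13707)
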